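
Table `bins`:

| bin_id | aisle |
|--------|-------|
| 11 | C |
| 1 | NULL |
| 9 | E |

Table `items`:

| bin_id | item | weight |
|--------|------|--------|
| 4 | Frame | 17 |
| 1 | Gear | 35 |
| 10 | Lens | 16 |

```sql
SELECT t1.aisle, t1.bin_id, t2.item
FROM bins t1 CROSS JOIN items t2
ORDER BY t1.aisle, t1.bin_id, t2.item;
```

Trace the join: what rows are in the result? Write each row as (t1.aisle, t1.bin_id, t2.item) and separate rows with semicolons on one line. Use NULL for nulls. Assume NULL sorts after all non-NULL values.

(C, 11, Frame); (C, 11, Gear); (C, 11, Lens); (E, 9, Frame); (E, 9, Gear); (E, 9, Lens); (NULL, 1, Frame); (NULL, 1, Gear); (NULL, 1, Lens)

CROSS JOIN pairs every row of `bins` with every row of `items`: 3 × 3 = 9 rows.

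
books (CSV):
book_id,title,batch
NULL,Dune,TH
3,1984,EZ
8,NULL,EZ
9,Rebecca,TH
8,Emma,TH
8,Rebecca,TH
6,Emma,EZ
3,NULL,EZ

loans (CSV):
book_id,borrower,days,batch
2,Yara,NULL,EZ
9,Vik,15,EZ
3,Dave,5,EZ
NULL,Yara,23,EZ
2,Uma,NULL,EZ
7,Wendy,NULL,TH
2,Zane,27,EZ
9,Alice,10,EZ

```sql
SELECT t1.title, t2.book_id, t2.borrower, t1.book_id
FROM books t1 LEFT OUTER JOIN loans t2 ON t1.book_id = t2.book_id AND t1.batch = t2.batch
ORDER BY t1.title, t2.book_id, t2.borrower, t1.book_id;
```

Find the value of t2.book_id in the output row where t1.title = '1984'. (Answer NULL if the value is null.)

LEFT JOIN keeps every row from `books`; unmatched rows get NULL for `loans`'s columns.
Matching on t1.book_id = t2.book_id AND t1.batch = t2.batch. A NULL in a compared column never satisfies the condition.
Matched pairs: 2; unmatched t1 rows kept: 6.

3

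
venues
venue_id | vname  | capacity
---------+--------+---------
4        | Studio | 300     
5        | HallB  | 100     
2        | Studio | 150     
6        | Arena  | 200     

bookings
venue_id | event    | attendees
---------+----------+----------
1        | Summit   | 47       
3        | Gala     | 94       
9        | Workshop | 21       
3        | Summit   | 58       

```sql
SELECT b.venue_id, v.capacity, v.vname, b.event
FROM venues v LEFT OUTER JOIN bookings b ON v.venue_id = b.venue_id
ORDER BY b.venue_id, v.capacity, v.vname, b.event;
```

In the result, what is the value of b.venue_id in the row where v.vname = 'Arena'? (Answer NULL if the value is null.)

NULL

LEFT JOIN keeps every row from `venues`; unmatched rows get NULL for `bookings`'s columns.
Matching on v.venue_id = b.venue_id.
- v (venue_id=4) has no partner → padded with NULL.
- v (venue_id=5) has no partner → padded with NULL.
- v (venue_id=2) has no partner → padded with NULL.
- v (venue_id=6) has no partner → padded with NULL.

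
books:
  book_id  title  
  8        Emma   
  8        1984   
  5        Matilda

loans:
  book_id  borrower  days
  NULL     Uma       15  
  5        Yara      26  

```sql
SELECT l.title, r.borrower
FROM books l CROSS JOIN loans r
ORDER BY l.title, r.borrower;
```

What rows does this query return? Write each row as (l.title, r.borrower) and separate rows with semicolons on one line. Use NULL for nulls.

(1984, Uma); (1984, Yara); (Emma, Uma); (Emma, Yara); (Matilda, Uma); (Matilda, Yara)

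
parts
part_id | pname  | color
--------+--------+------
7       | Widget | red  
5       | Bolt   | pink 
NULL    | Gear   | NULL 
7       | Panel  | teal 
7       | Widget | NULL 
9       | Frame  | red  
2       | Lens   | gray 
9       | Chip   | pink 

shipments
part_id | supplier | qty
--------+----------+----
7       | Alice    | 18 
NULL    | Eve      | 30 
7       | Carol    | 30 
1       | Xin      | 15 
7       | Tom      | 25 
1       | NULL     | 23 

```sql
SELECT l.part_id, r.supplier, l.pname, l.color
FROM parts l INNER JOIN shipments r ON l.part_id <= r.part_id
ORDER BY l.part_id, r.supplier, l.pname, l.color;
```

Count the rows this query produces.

INNER JOIN keeps only pairs where the ON condition holds.
Matching on l.part_id <= r.part_id. A NULL in a compared column never satisfies the condition.
- l (part_id=7) pairs with 3 row(s) of r.
- l (part_id=5) pairs with 3 row(s) of r.
- l (part_id=NULL) has no partner → excluded.
- l (part_id=7) pairs with 3 row(s) of r.
- l (part_id=7) pairs with 3 row(s) of r.
- l (part_id=9) has no partner → excluded.
- l (part_id=2) pairs with 3 row(s) of r.
- l (part_id=9) has no partner → excluded.
Total: 15 rows.

15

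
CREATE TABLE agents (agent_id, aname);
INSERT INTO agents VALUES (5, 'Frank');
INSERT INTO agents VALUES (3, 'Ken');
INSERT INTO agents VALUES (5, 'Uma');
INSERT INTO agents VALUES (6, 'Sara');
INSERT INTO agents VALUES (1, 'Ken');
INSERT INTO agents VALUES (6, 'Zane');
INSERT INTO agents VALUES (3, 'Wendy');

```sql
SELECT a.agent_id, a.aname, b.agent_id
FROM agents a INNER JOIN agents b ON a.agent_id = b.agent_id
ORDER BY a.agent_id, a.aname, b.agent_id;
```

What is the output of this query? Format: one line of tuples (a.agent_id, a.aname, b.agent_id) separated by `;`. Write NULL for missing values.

(1, Ken, 1); (3, Ken, 3); (3, Ken, 3); (3, Wendy, 3); (3, Wendy, 3); (5, Frank, 5); (5, Frank, 5); (5, Uma, 5); (5, Uma, 5); (6, Sara, 6); (6, Sara, 6); (6, Zane, 6); (6, Zane, 6)

INNER JOIN keeps only pairs where the ON condition holds.
Matching on a.agent_id = b.agent_id.
Matched pairs: 13.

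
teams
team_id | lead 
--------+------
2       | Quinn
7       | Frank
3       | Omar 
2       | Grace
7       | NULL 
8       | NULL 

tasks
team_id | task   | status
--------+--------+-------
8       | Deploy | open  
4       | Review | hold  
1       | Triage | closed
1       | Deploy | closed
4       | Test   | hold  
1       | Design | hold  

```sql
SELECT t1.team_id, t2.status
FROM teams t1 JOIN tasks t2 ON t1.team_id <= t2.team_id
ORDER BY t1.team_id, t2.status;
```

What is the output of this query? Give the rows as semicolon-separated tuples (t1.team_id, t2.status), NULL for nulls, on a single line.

(2, hold); (2, hold); (2, hold); (2, hold); (2, open); (2, open); (3, hold); (3, hold); (3, open); (7, open); (7, open); (8, open)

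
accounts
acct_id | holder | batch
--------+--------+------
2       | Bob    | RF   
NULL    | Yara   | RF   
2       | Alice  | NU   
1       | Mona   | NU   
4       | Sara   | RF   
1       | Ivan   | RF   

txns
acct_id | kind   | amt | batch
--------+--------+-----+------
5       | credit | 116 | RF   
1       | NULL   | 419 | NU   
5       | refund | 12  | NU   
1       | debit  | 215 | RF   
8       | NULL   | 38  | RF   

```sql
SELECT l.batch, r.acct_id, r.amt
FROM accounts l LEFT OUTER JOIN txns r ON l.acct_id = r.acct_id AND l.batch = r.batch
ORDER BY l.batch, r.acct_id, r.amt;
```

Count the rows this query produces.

LEFT JOIN keeps every row from `accounts`; unmatched rows get NULL for `txns`'s columns.
Matching on l.acct_id = r.acct_id AND l.batch = r.batch. A NULL in a compared column never satisfies the condition.
- l[0] acct_id=2, batch=RF → no match; kept with NULLs on the r side.
- l[1] acct_id=NULL, batch=RF → no match; kept with NULLs on the r side.
- l[2] acct_id=2, batch=NU → no match; kept with NULLs on the r side.
- l[3] acct_id=1, batch=NU → 1 match(es) in r → 1 row(s).
- l[4] acct_id=4, batch=RF → no match; kept with NULLs on the r side.
- l[5] acct_id=1, batch=RF → 1 match(es) in r → 1 row(s).
Total: 2 matched + 4 padded = 6 rows.

6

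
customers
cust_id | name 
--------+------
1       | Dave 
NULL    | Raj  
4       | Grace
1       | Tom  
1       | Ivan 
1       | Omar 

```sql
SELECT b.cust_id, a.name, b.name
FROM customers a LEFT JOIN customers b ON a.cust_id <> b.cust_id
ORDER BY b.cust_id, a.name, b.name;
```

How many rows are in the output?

LEFT JOIN keeps every row from `customers a`; unmatched rows get NULL for `customers b`'s columns.
Matching on a.cust_id <> b.cust_id. A NULL in a compared column never satisfies the condition.
- a (cust_id=1) pairs with 1 row(s) of b.
- a (cust_id=NULL) has no partner → padded with NULL.
- a (cust_id=4) pairs with 4 row(s) of b.
- a (cust_id=1) pairs with 1 row(s) of b.
- a (cust_id=1) pairs with 1 row(s) of b.
- a (cust_id=1) pairs with 1 row(s) of b.
Total: 8 matched + 1 padded = 9 rows.

9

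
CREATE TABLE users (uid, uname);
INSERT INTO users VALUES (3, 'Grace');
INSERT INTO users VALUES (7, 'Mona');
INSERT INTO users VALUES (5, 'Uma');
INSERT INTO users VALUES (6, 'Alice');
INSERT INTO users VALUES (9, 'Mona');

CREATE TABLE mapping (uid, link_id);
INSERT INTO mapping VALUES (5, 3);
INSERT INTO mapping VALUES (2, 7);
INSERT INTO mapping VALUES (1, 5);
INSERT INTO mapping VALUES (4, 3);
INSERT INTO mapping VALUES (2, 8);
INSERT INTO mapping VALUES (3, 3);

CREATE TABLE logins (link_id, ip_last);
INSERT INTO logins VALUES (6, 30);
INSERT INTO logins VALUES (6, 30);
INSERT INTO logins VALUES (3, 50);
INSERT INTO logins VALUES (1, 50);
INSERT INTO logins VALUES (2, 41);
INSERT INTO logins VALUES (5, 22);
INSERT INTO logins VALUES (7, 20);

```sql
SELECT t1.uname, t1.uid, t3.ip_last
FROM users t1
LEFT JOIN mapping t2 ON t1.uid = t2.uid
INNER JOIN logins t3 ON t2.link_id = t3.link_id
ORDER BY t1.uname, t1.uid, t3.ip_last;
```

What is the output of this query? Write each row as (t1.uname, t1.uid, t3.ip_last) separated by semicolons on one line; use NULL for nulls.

(Grace, 3, 50); (Uma, 5, 50)

Evaluate left to right. First `users t1 LEFT JOIN mapping t2` on uid: 5 row(s).
Then INNER JOIN `logins t3` on link_id: keep only rows whose t2.link_id appears in t3.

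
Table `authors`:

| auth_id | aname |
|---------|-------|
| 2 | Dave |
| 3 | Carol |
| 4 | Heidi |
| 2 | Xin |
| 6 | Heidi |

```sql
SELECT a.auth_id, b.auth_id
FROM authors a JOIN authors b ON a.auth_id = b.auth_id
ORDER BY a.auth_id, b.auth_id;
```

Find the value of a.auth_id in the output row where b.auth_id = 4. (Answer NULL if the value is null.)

INNER JOIN keeps only pairs where the ON condition holds.
Matching on a.auth_id = b.auth_id.
Matched pairs: 7.

4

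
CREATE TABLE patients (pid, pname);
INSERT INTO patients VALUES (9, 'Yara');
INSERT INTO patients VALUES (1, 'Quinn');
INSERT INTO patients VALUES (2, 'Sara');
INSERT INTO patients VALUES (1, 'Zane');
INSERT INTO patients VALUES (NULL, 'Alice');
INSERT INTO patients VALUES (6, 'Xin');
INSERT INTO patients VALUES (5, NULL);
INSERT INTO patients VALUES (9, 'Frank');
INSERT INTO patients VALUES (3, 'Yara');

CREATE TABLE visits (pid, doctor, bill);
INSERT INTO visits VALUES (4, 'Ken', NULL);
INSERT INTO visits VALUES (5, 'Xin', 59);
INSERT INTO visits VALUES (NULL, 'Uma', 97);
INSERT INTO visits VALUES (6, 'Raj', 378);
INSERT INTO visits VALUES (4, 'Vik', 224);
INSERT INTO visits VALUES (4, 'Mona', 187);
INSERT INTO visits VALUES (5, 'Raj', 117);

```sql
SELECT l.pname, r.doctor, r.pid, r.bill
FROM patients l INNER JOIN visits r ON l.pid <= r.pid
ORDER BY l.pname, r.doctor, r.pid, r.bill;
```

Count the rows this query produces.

INNER JOIN keeps only pairs where the ON condition holds.
Matching on l.pid <= r.pid. A NULL in a compared column never satisfies the condition.
- l[0] pid=9 → no match; dropped.
- l[1] pid=1 → 6 match(es) in r → 6 row(s).
- l[2] pid=2 → 6 match(es) in r → 6 row(s).
- l[3] pid=1 → 6 match(es) in r → 6 row(s).
- l[4] pid=NULL → no match; dropped.
- l[5] pid=6 → 1 match(es) in r → 1 row(s).
- l[6] pid=5 → 3 match(es) in r → 3 row(s).
- l[7] pid=9 → no match; dropped.
- l[8] pid=3 → 6 match(es) in r → 6 row(s).
Total: 28 rows.

28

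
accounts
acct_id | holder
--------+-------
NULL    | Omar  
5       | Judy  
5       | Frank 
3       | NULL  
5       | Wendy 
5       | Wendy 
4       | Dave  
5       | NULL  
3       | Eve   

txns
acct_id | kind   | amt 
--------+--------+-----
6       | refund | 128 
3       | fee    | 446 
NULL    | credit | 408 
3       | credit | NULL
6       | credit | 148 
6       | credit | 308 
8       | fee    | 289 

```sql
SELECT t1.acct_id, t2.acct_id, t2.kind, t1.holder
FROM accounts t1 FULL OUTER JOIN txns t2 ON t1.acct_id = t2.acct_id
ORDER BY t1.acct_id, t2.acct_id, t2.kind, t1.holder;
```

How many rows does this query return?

16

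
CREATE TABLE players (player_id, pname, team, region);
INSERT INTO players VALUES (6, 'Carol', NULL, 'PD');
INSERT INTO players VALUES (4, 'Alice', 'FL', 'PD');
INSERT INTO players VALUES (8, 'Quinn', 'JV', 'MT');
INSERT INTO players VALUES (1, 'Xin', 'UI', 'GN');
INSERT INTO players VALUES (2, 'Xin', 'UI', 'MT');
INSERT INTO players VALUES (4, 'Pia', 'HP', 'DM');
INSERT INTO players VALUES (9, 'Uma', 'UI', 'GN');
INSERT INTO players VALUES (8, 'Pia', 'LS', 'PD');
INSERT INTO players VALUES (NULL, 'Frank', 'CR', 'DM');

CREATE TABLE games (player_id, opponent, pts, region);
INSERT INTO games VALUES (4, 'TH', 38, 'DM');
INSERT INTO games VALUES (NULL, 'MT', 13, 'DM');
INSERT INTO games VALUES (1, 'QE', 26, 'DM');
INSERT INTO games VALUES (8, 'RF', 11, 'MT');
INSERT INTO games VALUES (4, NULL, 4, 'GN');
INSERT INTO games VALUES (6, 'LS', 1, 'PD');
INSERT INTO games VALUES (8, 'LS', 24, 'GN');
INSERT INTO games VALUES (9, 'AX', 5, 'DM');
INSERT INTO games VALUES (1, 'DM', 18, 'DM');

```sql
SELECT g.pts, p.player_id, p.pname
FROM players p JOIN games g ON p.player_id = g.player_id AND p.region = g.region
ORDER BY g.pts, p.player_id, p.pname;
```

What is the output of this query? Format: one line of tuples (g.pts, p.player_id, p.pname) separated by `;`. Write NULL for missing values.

(1, 6, Carol); (11, 8, Quinn); (38, 4, Pia)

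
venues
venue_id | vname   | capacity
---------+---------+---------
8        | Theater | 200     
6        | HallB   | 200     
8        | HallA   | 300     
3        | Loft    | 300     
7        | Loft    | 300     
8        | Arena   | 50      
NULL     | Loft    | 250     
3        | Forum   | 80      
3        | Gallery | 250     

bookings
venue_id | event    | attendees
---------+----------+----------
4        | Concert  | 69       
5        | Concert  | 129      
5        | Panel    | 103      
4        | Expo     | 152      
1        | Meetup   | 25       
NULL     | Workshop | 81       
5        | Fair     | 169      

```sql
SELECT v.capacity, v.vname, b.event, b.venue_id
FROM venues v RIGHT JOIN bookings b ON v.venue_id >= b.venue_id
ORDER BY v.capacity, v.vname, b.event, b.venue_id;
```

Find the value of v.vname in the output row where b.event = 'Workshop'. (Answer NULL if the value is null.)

RIGHT JOIN keeps every row from `bookings`; unmatched rows get NULL for `venues`'s columns.
Matching on v.venue_id >= b.venue_id. A NULL in a compared column never satisfies the condition.
Matched pairs: 33; unmatched b rows kept: 1.

NULL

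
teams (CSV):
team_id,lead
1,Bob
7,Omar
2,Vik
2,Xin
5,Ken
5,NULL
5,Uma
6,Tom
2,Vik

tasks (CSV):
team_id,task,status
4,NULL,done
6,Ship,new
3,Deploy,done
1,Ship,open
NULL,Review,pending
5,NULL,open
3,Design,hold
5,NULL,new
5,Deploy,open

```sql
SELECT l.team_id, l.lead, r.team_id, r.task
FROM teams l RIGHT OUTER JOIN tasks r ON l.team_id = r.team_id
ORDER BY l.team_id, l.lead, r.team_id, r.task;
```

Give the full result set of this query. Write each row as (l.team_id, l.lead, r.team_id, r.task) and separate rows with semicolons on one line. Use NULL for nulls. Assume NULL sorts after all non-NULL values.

(1, Bob, 1, Ship); (5, Ken, 5, Deploy); (5, Ken, 5, NULL); (5, Ken, 5, NULL); (5, Uma, 5, Deploy); (5, Uma, 5, NULL); (5, Uma, 5, NULL); (5, NULL, 5, Deploy); (5, NULL, 5, NULL); (5, NULL, 5, NULL); (6, Tom, 6, Ship); (NULL, NULL, 3, Deploy); (NULL, NULL, 3, Design); (NULL, NULL, 4, NULL); (NULL, NULL, NULL, Review)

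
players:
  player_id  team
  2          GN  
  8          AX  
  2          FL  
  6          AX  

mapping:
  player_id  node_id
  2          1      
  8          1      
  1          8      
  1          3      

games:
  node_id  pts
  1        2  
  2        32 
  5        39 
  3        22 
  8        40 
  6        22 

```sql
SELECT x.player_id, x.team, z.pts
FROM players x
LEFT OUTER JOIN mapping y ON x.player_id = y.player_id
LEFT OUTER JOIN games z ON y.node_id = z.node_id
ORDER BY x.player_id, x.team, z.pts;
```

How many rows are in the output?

Evaluate left to right. First `players x LEFT JOIN mapping y` on player_id: 4 row(s).
Then LEFT JOIN `games z` on node_id: each of those 4 rows is kept; rows whose y.node_id has no match in z get NULL for z's columns.
Result: 4 row(s).

4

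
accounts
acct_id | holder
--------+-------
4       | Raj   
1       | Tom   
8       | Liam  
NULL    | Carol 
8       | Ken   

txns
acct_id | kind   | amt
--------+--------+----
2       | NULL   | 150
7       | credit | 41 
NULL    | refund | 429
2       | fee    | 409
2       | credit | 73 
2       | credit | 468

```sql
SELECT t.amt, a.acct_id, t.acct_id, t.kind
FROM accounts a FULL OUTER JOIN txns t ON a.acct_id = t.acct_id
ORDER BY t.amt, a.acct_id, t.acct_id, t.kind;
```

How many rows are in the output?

11

FULL OUTER JOIN keeps every row from both sides; unmatched rows get NULL for the other side's columns.
Matching on a.acct_id = t.acct_id. A NULL in a compared column never satisfies the condition.
- a row (acct_id=4): no match → kept, t columns NULL.
- a row (acct_id=1): no match → kept, t columns NULL.
- a row (acct_id=8): no match → kept, t columns NULL.
- a row (acct_id=NULL): no match → kept, t columns NULL.
- a row (acct_id=8): no match → kept, t columns NULL.
- 6 row(s) from t found no a partner → padded with NULL.
Total: 0 matched + 11 padded = 11 rows.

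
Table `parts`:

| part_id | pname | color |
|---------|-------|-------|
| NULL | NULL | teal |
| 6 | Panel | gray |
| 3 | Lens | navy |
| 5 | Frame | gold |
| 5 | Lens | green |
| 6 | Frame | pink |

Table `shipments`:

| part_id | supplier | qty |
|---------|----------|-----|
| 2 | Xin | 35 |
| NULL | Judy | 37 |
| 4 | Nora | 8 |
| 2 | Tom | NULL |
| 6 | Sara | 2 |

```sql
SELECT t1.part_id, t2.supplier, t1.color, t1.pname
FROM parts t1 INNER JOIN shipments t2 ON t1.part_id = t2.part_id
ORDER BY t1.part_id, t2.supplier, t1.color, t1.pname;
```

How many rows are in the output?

INNER JOIN keeps only pairs where the ON condition holds.
Matching on t1.part_id = t2.part_id. A NULL in a compared column never satisfies the condition.
- t1 (part_id=NULL) has no partner → excluded.
- t1 (part_id=6) pairs with 1 row(s) of t2.
- t1 (part_id=3) has no partner → excluded.
- t1 (part_id=5) has no partner → excluded.
- t1 (part_id=5) has no partner → excluded.
- t1 (part_id=6) pairs with 1 row(s) of t2.
Total: 2 rows.

2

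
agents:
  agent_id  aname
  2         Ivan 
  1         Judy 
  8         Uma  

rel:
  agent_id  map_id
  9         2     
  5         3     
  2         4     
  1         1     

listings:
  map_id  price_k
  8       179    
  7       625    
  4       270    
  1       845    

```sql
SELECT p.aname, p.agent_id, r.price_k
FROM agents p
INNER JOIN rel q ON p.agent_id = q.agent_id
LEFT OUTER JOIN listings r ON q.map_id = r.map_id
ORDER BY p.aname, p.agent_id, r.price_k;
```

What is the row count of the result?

Evaluate left to right. First `agents p INNER JOIN rel q` on agent_id: 2 row(s).
Then LEFT JOIN `listings r` on map_id: each of those 2 rows is kept; rows whose q.map_id has no match in r get NULL for r's columns.
Result: 2 row(s).

2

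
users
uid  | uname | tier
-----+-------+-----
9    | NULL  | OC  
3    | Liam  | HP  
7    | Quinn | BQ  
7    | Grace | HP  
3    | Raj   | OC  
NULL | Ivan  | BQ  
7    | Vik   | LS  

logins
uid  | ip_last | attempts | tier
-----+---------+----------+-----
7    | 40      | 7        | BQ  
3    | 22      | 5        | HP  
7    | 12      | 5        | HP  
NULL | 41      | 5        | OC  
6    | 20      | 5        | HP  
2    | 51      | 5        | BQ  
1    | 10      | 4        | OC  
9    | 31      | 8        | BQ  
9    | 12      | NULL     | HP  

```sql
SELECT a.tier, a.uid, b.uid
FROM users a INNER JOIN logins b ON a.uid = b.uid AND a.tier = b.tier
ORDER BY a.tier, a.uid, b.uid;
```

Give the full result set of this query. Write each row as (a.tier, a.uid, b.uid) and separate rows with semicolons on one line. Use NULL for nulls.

INNER JOIN keeps only pairs where the ON condition holds.
Matching on a.uid = b.uid AND a.tier = b.tier. A NULL in a compared column never satisfies the condition.
- uid=9, tier=OC: no matching b row, dropped.
- uid=3, tier=HP: 1 matching b row(s), so 1 row(s) emitted.
- uid=7, tier=BQ: 1 matching b row(s), so 1 row(s) emitted.
- uid=7, tier=HP: 1 matching b row(s), so 1 row(s) emitted.
- uid=3, tier=OC: no matching b row, dropped.
- uid=NULL, tier=BQ: no matching b row, dropped.
- uid=7, tier=LS: no matching b row, dropped.
After projecting and ordering:
a.tier | a.uid | b.uid
BQ | 7 | 7
HP | 3 | 3
HP | 7 | 7

(BQ, 7, 7); (HP, 3, 3); (HP, 7, 7)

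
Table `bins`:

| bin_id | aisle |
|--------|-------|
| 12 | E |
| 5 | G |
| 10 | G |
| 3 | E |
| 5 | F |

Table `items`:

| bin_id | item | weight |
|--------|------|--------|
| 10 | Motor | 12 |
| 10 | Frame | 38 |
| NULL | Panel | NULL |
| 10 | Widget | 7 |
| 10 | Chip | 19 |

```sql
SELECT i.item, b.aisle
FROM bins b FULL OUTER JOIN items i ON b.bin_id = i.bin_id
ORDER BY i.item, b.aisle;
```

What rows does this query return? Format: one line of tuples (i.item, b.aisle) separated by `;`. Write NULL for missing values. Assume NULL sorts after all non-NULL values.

(Chip, G); (Frame, G); (Motor, G); (Panel, NULL); (Widget, G); (NULL, E); (NULL, E); (NULL, F); (NULL, G)

FULL OUTER JOIN keeps every row from both sides; unmatched rows get NULL for the other side's columns.
Matching on b.bin_id = i.bin_id. A NULL in a compared column never satisfies the condition.
- b[0] bin_id=12 → no match; kept with NULLs on the i side.
- b[1] bin_id=5 → no match; kept with NULLs on the i side.
- b[2] bin_id=10 → 4 match(es) in i → 4 row(s).
- b[3] bin_id=3 → no match; kept with NULLs on the i side.
- b[4] bin_id=5 → no match; kept with NULLs on the i side.
- 1 i row(s) had no b match → kept, b columns NULL.
After projecting and ordering:
i.item | b.aisle
Chip | G
Frame | G
Motor | G
Panel | NULL
Widget | G
NULL | E
NULL | E
NULL | F
NULL | G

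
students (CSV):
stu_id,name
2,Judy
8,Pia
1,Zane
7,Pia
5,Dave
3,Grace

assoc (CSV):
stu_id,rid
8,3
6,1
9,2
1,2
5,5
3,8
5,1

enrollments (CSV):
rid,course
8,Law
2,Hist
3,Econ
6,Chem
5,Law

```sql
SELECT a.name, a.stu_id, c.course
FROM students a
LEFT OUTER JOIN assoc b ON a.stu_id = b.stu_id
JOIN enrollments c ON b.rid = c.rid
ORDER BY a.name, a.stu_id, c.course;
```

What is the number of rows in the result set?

4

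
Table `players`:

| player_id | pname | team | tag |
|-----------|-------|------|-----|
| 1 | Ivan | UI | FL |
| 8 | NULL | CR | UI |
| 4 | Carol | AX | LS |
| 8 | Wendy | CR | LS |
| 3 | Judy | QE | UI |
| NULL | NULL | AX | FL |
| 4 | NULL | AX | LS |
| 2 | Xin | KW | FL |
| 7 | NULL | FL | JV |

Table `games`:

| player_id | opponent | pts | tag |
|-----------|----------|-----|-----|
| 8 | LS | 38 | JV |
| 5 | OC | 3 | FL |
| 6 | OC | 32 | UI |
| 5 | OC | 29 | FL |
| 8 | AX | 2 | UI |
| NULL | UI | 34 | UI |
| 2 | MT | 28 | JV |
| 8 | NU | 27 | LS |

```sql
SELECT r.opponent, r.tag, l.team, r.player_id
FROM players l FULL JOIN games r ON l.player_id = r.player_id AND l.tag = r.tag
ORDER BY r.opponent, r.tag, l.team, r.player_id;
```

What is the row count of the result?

FULL OUTER JOIN keeps every row from both sides; unmatched rows get NULL for the other side's columns.
Matching on l.player_id = r.player_id AND l.tag = r.tag. A NULL in a compared column never satisfies the condition.
- l row (player_id=1, tag=FL): no match → kept, r columns NULL.
- l row (player_id=8, tag=UI): matches 1 r row(s) → 1 output row(s).
- l row (player_id=4, tag=LS): no match → kept, r columns NULL.
- l row (player_id=8, tag=LS): matches 1 r row(s) → 1 output row(s).
- l row (player_id=3, tag=UI): no match → kept, r columns NULL.
- l row (player_id=NULL, tag=FL): no match → kept, r columns NULL.
- l row (player_id=4, tag=LS): no match → kept, r columns NULL.
- l row (player_id=2, tag=FL): no match → kept, r columns NULL.
- l row (player_id=7, tag=JV): no match → kept, r columns NULL.
- 6 r row(s) had no l match → kept, l columns NULL.
Total: 2 matched + 13 padded = 15 rows.

15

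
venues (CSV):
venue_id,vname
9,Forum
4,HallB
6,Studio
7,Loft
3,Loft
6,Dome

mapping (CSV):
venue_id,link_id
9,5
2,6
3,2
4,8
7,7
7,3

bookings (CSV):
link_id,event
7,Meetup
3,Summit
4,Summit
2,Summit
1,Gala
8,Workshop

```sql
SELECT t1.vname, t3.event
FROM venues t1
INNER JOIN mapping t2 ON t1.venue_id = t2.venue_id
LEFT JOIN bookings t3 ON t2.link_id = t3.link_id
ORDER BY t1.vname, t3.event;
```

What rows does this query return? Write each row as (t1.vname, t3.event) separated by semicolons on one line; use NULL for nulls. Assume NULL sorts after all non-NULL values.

(Forum, NULL); (HallB, Workshop); (Loft, Meetup); (Loft, Summit); (Loft, Summit)

Joins associate left-to-right: venues INNER JOIN mapping on venue_id gives 5 intermediate row(s).
Then LEFT JOIN `bookings t3` on link_id: each of those 5 rows is kept; rows whose t2.link_id has no match in t3 get NULL for t3's columns.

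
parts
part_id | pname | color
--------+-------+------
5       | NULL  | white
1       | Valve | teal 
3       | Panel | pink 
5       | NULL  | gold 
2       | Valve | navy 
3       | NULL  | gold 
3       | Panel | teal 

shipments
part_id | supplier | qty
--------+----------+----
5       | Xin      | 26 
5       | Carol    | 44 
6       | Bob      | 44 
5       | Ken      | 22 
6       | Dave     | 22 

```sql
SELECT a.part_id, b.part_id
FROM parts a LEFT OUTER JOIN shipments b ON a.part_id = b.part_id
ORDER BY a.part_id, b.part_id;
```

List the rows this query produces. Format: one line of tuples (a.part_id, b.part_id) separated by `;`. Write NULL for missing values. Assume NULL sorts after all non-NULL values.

(1, NULL); (2, NULL); (3, NULL); (3, NULL); (3, NULL); (5, 5); (5, 5); (5, 5); (5, 5); (5, 5); (5, 5)

LEFT JOIN keeps every row from `parts`; unmatched rows get NULL for `shipments`'s columns.
Matching on a.part_id = b.part_id.
Matched pairs: 6; unmatched a rows kept: 5.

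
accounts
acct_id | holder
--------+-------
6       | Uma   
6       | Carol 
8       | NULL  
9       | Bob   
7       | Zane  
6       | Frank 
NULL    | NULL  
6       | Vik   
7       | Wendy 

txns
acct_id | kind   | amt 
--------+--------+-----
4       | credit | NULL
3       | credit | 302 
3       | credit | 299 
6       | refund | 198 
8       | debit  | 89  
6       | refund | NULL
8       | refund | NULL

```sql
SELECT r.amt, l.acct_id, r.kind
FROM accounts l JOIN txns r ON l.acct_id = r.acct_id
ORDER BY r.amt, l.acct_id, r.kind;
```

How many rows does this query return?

10

INNER JOIN keeps only pairs where the ON condition holds.
Matching on l.acct_id = r.acct_id. A NULL in a compared column never satisfies the condition.
Matched pairs: 10.
Total: 10 rows.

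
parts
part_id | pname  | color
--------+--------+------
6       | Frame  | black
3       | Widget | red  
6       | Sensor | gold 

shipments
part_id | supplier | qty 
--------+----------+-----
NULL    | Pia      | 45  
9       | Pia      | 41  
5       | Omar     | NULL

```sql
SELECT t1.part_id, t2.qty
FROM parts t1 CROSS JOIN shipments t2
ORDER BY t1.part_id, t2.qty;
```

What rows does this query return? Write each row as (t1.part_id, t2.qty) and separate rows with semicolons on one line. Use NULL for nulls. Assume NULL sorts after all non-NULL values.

(3, 41); (3, 45); (3, NULL); (6, 41); (6, 41); (6, 45); (6, 45); (6, NULL); (6, NULL)

CROSS JOIN pairs every row of `parts` with every row of `shipments`: 3 × 3 = 9 rows.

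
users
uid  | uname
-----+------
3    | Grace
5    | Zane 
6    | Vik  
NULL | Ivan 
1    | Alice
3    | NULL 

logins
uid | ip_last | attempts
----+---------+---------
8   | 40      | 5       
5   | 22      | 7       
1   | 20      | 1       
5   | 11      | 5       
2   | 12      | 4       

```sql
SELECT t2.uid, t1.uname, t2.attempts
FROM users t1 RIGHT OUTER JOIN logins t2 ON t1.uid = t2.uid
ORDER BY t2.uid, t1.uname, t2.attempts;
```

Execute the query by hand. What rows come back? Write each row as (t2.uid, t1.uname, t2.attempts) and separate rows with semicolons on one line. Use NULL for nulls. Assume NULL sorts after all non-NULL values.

(1, Alice, 1); (2, NULL, 4); (5, Zane, 5); (5, Zane, 7); (8, NULL, 5)

RIGHT JOIN keeps every row from `logins`; unmatched rows get NULL for `users`'s columns.
Matching on t1.uid = t2.uid. A NULL in a compared column never satisfies the condition.
Matched pairs: 3; unmatched t2 rows kept: 2.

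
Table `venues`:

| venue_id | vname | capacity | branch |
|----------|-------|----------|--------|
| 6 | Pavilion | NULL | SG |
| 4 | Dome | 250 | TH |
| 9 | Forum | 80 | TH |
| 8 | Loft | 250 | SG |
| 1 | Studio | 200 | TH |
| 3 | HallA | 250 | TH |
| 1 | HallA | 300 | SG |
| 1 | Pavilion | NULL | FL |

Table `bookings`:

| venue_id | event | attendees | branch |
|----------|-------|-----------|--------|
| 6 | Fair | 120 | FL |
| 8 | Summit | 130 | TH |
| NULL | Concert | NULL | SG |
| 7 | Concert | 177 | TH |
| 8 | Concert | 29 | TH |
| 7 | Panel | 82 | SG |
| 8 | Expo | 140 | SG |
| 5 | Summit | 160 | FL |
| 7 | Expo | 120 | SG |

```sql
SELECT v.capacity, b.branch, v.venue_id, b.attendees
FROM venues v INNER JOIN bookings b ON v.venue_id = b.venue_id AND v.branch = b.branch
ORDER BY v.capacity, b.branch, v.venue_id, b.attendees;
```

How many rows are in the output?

1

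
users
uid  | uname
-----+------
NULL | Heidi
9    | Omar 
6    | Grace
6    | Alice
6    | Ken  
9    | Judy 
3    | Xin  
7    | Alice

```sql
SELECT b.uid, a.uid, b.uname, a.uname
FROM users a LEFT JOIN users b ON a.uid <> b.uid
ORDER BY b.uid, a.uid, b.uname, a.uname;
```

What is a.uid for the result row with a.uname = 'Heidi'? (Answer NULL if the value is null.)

NULL

LEFT JOIN keeps every row from `users a`; unmatched rows get NULL for `users b`'s columns.
Matching on a.uid <> b.uid. A NULL in a compared column never satisfies the condition.
- a row (uid=NULL): no match → kept, b columns NULL.
- a row (uid=9): matches 5 b row(s) → 5 output row(s).
- a row (uid=6): matches 4 b row(s) → 4 output row(s).
- a row (uid=6): matches 4 b row(s) → 4 output row(s).
- a row (uid=6): matches 4 b row(s) → 4 output row(s).
- a row (uid=9): matches 5 b row(s) → 5 output row(s).
- a row (uid=3): matches 6 b row(s) → 6 output row(s).
- a row (uid=7): matches 6 b row(s) → 6 output row(s).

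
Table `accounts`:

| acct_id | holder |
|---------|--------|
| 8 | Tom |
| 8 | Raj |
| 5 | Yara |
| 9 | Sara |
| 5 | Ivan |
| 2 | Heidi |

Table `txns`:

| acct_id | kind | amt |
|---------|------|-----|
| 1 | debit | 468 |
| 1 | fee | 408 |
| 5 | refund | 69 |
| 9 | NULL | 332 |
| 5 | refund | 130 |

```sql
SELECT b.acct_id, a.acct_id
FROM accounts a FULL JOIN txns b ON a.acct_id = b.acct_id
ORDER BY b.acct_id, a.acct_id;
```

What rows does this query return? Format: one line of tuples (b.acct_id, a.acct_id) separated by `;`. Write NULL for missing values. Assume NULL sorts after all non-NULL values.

FULL OUTER JOIN keeps every row from both sides; unmatched rows get NULL for the other side's columns.
Matching on a.acct_id = b.acct_id.
- a row (acct_id=8): no match → kept, b columns NULL.
- a row (acct_id=8): no match → kept, b columns NULL.
- a row (acct_id=5): matches 2 b row(s) → 2 output row(s).
- a row (acct_id=9): matches 1 b row(s) → 1 output row(s).
- a row (acct_id=5): matches 2 b row(s) → 2 output row(s).
- a row (acct_id=2): no match → kept, b columns NULL.
- plus 2 unmatched b row(s), each kept with NULL a columns.
After projecting and ordering:
b.acct_id | a.acct_id
1 | NULL
1 | NULL
5 | 5
5 | 5
5 | 5
5 | 5
9 | 9
NULL | 2
NULL | 8
NULL | 8

(1, NULL); (1, NULL); (5, 5); (5, 5); (5, 5); (5, 5); (9, 9); (NULL, 2); (NULL, 8); (NULL, 8)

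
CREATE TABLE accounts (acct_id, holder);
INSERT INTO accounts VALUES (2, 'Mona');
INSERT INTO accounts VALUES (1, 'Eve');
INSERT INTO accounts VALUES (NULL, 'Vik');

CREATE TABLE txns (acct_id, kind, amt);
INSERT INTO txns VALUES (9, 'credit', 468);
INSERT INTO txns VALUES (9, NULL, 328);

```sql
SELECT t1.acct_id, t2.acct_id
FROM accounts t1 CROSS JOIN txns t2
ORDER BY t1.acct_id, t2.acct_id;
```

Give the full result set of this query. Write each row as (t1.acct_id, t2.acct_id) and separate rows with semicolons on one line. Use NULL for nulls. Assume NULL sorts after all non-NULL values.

(1, 9); (1, 9); (2, 9); (2, 9); (NULL, 9); (NULL, 9)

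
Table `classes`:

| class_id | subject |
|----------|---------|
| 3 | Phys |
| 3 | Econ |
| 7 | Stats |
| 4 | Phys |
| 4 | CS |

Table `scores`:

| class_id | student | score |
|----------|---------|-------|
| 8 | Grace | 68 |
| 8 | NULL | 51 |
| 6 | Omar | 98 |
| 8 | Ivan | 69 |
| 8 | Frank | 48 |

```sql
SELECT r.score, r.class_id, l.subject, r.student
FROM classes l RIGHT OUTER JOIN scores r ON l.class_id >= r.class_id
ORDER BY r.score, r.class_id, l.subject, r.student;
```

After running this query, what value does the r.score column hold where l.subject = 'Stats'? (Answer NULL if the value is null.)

98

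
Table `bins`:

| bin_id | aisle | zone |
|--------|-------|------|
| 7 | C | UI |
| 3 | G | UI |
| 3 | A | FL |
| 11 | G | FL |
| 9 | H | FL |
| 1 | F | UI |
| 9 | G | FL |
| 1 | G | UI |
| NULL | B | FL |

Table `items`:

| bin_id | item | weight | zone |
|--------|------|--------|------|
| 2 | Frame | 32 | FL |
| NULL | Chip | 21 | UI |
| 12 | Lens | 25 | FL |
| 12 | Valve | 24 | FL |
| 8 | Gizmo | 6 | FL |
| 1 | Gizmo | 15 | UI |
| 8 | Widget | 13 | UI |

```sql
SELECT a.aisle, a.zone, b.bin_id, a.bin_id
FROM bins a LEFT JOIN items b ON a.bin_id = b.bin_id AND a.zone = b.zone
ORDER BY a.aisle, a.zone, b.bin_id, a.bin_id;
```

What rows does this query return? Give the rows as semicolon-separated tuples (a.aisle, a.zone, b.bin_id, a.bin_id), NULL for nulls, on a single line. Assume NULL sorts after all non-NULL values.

LEFT JOIN keeps every row from `bins`; unmatched rows get NULL for `items`'s columns.
Matching on a.bin_id = b.bin_id AND a.zone = b.zone. A NULL in a compared column never satisfies the condition.
Matched pairs: 2; unmatched a rows kept: 7.

(A, FL, NULL, 3); (B, FL, NULL, NULL); (C, UI, NULL, 7); (F, UI, 1, 1); (G, FL, NULL, 9); (G, FL, NULL, 11); (G, UI, 1, 1); (G, UI, NULL, 3); (H, FL, NULL, 9)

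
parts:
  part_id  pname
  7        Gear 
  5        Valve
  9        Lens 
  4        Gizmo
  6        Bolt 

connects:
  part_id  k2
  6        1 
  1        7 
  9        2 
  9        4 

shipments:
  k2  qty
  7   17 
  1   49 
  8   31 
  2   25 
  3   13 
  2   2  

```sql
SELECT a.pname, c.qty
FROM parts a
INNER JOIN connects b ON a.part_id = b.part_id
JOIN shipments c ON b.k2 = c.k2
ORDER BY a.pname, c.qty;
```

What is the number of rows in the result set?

3

Evaluate left to right. First `parts a INNER JOIN connects b` on part_id: 3 row(s).
Then INNER JOIN `shipments c` on k2: keep only rows whose b.k2 appears in c.
Result: 3 row(s).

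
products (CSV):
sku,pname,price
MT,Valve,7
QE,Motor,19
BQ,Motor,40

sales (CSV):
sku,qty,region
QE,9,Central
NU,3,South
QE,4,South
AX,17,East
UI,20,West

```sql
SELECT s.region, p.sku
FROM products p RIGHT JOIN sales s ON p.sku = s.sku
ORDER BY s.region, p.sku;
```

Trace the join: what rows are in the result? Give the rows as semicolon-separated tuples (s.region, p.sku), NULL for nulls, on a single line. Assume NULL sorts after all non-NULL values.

RIGHT JOIN keeps every row from `sales`; unmatched rows get NULL for `products`'s columns.
Matching on p.sku = s.sku.
- p[0] sku=MT → no match.
- p[1] sku=QE → 2 match(es) in s → 2 row(s).
- p[2] sku=BQ → no match.
- plus 3 unmatched s row(s), each kept with NULL p columns.
After projecting and ordering:
s.region | p.sku
Central | QE
East | NULL
South | QE
South | NULL
West | NULL

(Central, QE); (East, NULL); (South, QE); (South, NULL); (West, NULL)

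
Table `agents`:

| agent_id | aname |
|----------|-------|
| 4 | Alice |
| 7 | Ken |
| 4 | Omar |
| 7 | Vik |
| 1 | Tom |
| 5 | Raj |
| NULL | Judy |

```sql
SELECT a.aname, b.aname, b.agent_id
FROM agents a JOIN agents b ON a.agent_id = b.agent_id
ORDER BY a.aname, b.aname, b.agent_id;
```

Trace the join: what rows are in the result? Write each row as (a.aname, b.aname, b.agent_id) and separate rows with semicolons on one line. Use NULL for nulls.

(Alice, Alice, 4); (Alice, Omar, 4); (Ken, Ken, 7); (Ken, Vik, 7); (Omar, Alice, 4); (Omar, Omar, 4); (Raj, Raj, 5); (Tom, Tom, 1); (Vik, Ken, 7); (Vik, Vik, 7)

INNER JOIN keeps only pairs where the ON condition holds.
Matching on a.agent_id = b.agent_id. A NULL in a compared column never satisfies the condition.
- a (agent_id=4) pairs with 2 row(s) of b.
- a (agent_id=7) pairs with 2 row(s) of b.
- a (agent_id=4) pairs with 2 row(s) of b.
- a (agent_id=7) pairs with 2 row(s) of b.
- a (agent_id=1) pairs with 1 row(s) of b.
- a (agent_id=5) pairs with 1 row(s) of b.
- a (agent_id=NULL) has no partner → excluded.
After projecting and ordering:
a.aname | b.aname | b.agent_id
Alice | Alice | 4
Alice | Omar | 4
Ken | Ken | 7
Ken | Vik | 7
Omar | Alice | 4
Omar | Omar | 4
Raj | Raj | 5
Tom | Tom | 1
Vik | Ken | 7
Vik | Vik | 7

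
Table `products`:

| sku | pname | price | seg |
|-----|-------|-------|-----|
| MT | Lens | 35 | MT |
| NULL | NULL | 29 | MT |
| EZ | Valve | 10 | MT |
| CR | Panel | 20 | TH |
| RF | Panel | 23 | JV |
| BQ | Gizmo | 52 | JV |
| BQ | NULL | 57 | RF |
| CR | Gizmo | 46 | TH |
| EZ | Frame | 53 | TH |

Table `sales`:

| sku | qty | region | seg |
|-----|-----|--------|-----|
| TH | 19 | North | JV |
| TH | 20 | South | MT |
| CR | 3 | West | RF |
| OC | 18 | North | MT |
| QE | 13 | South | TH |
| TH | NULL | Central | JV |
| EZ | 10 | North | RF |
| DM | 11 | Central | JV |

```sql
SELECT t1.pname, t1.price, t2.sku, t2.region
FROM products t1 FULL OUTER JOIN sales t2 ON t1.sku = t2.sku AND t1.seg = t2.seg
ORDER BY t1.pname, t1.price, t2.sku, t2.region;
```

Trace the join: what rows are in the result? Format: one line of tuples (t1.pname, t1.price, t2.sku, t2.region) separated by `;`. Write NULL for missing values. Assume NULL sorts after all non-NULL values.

(Frame, 53, NULL, NULL); (Gizmo, 46, NULL, NULL); (Gizmo, 52, NULL, NULL); (Lens, 35, NULL, NULL); (Panel, 20, NULL, NULL); (Panel, 23, NULL, NULL); (Valve, 10, NULL, NULL); (NULL, 29, NULL, NULL); (NULL, 57, NULL, NULL); (NULL, NULL, CR, West); (NULL, NULL, DM, Central); (NULL, NULL, EZ, North); (NULL, NULL, OC, North); (NULL, NULL, QE, South); (NULL, NULL, TH, Central); (NULL, NULL, TH, North); (NULL, NULL, TH, South)

FULL OUTER JOIN keeps every row from both sides; unmatched rows get NULL for the other side's columns.
Matching on t1.sku = t2.sku AND t1.seg = t2.seg. A NULL in a compared column never satisfies the condition.
- t1 row (sku=MT, seg=MT): no match → kept, t2 columns NULL.
- t1 row (sku=NULL, seg=MT): no match → kept, t2 columns NULL.
- t1 row (sku=EZ, seg=MT): no match → kept, t2 columns NULL.
- t1 row (sku=CR, seg=TH): no match → kept, t2 columns NULL.
- t1 row (sku=RF, seg=JV): no match → kept, t2 columns NULL.
- t1 row (sku=BQ, seg=JV): no match → kept, t2 columns NULL.
- t1 row (sku=BQ, seg=RF): no match → kept, t2 columns NULL.
- t1 row (sku=CR, seg=TH): no match → kept, t2 columns NULL.
- t1 row (sku=EZ, seg=TH): no match → kept, t2 columns NULL.
- 8 row(s) from t2 found no t1 partner → padded with NULL.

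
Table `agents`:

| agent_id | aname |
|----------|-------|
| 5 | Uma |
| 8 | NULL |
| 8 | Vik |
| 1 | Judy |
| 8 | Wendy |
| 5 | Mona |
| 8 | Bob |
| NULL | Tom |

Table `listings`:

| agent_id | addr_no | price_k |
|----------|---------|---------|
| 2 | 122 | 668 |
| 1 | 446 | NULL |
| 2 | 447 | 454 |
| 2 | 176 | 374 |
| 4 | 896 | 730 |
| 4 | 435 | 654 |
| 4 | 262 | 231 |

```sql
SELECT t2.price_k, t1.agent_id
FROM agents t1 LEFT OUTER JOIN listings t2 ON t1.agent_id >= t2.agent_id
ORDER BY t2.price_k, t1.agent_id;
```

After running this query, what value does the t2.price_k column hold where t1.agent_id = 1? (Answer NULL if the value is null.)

LEFT JOIN keeps every row from `agents`; unmatched rows get NULL for `listings`'s columns.
Matching on t1.agent_id >= t2.agent_id. A NULL in a compared column never satisfies the condition.
- t1 (agent_id=5) pairs with 7 row(s) of t2.
- t1 (agent_id=8) pairs with 7 row(s) of t2.
- t1 (agent_id=8) pairs with 7 row(s) of t2.
- t1 (agent_id=1) pairs with 1 row(s) of t2.
- t1 (agent_id=8) pairs with 7 row(s) of t2.
- t1 (agent_id=5) pairs with 7 row(s) of t2.
- t1 (agent_id=8) pairs with 7 row(s) of t2.
- t1 (agent_id=NULL) has no partner → padded with NULL.

NULL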